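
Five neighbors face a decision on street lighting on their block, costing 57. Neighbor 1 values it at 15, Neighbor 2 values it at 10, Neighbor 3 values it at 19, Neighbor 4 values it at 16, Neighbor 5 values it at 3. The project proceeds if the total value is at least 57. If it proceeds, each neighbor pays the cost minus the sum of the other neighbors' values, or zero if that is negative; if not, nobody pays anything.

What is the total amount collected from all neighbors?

36

Total value 63 ≥ cost 57, so it is built.
Neighbor 1: others sum to 48; max(0, 57 - 48) = 9.
Neighbor 2: others sum to 53; max(0, 57 - 53) = 4.
Neighbor 3: others sum to 44; max(0, 57 - 44) = 13.
Neighbor 4: others sum to 47; max(0, 57 - 47) = 10.
Neighbor 5: others sum to 60; max(0, 57 - 60) = 0.
Total collected = 9 + 4 + 13 + 10 + 0 = 36.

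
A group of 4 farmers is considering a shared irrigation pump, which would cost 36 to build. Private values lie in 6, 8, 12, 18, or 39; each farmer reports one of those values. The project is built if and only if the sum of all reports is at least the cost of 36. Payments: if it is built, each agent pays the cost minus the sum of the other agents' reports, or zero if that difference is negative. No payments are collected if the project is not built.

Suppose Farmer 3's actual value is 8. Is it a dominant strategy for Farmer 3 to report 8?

Check each profile of the others' reports and compare truth against every alternative report.
Others report (6, 6, 39): truth gives 8, best alternative gives 8.
Others report (6, 8, 39): truth gives 8, best alternative gives 8.
Others report (6, 12, 18): truth gives 8, best alternative gives 8.
Others report (6, 12, 39): truth gives 8, best alternative gives 8.
Others report (6, 18, 12): truth gives 8, best alternative gives 8.
Others report (6, 18, 18): truth gives 8, best alternative gives 8.
(Remaining 119 profiles checked similarly; truth is weakly best in each.)
In every case the truthful report is at least as good as any alternative, so it is a dominant strategy.

Yes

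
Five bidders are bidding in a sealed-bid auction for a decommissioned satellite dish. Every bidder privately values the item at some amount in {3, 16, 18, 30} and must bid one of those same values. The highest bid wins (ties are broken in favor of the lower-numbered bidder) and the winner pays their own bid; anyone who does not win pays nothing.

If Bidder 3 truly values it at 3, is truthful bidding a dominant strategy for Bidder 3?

Check each profile of the others' bids and compare truth against every alternative bid.
Others bid (3, 3, 3, 3): truth gives 0, best alternative gives -13.
Others bid (3, 3, 3, 16): truth gives 0, best alternative gives -13.
Others bid (3, 3, 16, 3): truth gives 0, best alternative gives -13.
Others bid (3, 3, 16, 16): truth gives 0, best alternative gives -13.
Others bid (3, 3, 3, 18): truth gives 0, best alternative gives 0.
Others bid (3, 3, 3, 30): truth gives 0, best alternative gives 0.
(Remaining 250 profiles checked similarly; truth is weakly best in each.)
In every case the truthful bid is at least as good as any alternative, so it is a dominant strategy.

Yes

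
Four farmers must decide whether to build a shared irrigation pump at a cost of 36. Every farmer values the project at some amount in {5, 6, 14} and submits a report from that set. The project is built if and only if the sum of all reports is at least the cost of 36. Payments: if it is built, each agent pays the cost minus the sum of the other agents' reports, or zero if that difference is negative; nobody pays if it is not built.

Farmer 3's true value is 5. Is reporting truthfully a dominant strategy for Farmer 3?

Check each profile of the others' reports and compare truth against every alternative report.
Others report (14, 14, 14): truth gives 5, best alternative gives 5.
Others report (6, 14, 14): truth gives 3, best alternative gives 3.
Others report (14, 6, 14): truth gives 3, best alternative gives 3.
Others report (14, 14, 6): truth gives 3, best alternative gives 3.
Others report (5, 14, 14): truth gives 2, best alternative gives 2.
Others report (14, 5, 14): truth gives 2, best alternative gives 2.
(Remaining 21 profiles checked similarly; truth is weakly best in each.)
In every case the truthful report is at least as good as any alternative, so it is a dominant strategy.

Yes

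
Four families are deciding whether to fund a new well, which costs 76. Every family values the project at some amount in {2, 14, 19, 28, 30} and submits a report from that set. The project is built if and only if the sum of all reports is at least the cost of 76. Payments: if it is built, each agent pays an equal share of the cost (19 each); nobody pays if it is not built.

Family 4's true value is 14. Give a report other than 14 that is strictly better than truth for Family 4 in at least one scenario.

Suppose Family 1 reports 2, Family 2 reports 30 and Family 3 reports 30.
Report 14: project built, pays 19, utility 14 - 19 = -5.
Report 2: project not built, utility 0.
So reporting 2 beats truth here (0 > -5).

2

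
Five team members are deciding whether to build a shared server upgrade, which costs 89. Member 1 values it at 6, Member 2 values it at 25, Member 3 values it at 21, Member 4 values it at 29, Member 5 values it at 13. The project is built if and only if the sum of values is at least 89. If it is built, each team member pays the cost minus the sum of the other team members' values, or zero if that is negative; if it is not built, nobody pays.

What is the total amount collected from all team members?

69

Total value 94 ≥ cost 89, so it is built.
Member 1: others sum to 88; max(0, 89 - 88) = 1.
Member 2: others sum to 69; max(0, 89 - 69) = 20.
Member 3: others sum to 73; max(0, 89 - 73) = 16.
Member 4: others sum to 65; max(0, 89 - 65) = 24.
Member 5: others sum to 81; max(0, 89 - 81) = 8.
Total collected = 1 + 20 + 16 + 24 + 8 = 69.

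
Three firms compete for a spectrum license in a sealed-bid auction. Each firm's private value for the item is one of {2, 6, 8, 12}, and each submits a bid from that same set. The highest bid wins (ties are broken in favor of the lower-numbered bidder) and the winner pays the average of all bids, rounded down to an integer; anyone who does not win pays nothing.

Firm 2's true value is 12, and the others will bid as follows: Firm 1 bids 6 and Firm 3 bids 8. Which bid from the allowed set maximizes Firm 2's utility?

Bid 2: loses, pays 0, utility 0.
Bid 6: loses, pays 0, utility 0.
Bid 8: wins, pays 7, utility 12 - 7 = 5.
Bid 12: wins, pays 8, utility 12 - 8 = 4.
The best choice is 8 with utility 5.

8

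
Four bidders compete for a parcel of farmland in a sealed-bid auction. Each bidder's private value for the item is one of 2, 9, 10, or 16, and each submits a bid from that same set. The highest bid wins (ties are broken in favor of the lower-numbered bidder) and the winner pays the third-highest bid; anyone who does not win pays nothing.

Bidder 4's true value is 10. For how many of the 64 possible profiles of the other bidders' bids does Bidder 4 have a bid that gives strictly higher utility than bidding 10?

Others bid (2, 2, 10): truth gives 0; bid 16 gives 8 > 0. Violating.
Others bid (2, 9, 10): truth gives 0; bid 16 gives 1 > 0. Violating.
Others bid (2, 10, 2): truth gives 0; bid 16 gives 8 > 0. Violating.
Others bid (2, 10, 9): truth gives 0; bid 16 gives 1 > 0. Violating.
Others bid (2, 2, 2): truth gives 8; no alternative beats it.
Others bid (2, 2, 9): truth gives 8; no alternative beats it.
(Checking all 64 profiles: 12 have a profitable deviation, 52 do not.)

12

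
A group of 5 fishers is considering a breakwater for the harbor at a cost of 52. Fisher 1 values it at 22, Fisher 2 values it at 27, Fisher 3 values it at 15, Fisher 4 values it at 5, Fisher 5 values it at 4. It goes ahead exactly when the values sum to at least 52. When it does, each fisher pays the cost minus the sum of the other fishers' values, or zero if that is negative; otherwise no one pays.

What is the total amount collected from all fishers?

Total value 73 ≥ cost 52, so it is built.
Fisher 1: others sum to 51; max(0, 52 - 51) = 1.
Fisher 2: others sum to 46; max(0, 52 - 46) = 6.
Fisher 3: others sum to 58; max(0, 52 - 58) = 0.
Fisher 4: others sum to 68; max(0, 52 - 68) = 0.
Fisher 5: others sum to 69; max(0, 52 - 69) = 0.
Total collected = 1 + 6 + 0 + 0 + 0 = 7.

7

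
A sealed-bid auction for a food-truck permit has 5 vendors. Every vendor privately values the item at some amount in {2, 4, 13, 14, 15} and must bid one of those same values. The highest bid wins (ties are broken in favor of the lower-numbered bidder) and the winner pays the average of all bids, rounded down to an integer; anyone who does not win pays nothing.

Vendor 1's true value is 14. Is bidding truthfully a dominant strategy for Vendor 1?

Consider the case where Vendor 2 bids 2, Vendor 3 bids 2, Vendor 4 bids 2 and Vendor 5 bids 2.
Truthful bid 14: wins, pays 4, utility 14 - 4 = 10.
Bid 2 instead: wins, pays 2, utility 14 - 2 = 12.
Since 12 > 10, bidding 2 is strictly better here, so truthful bidding is not dominant.

No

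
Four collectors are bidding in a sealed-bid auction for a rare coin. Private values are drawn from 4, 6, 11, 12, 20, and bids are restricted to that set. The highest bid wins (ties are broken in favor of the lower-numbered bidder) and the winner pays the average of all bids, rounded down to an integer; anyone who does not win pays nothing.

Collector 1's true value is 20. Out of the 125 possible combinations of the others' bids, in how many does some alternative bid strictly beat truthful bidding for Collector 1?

64

Others bid (4, 4, 4): truth gives 12; bid 4 gives 16 > 12. Violating.
Others bid (4, 4, 6): truth gives 12; bid 6 gives 15 > 12. Violating.
Others bid (4, 4, 11): truth gives 11; bid 11 gives 13 > 11. Violating.
Others bid (4, 4, 12): truth gives 10; bid 12 gives 12 > 10. Violating.
Others bid (4, 4, 20): truth gives 8; no alternative beats it.
Others bid (4, 6, 20): truth gives 8; no alternative beats it.
(Checking all 125 profiles: 64 have a profitable deviation, 61 do not.)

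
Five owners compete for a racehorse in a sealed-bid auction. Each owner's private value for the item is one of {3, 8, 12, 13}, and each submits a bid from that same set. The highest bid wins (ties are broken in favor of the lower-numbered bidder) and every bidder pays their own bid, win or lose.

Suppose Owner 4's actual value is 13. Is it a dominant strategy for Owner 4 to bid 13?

No

Consider the case where Owner 1 bids 3, Owner 2 bids 3, Owner 3 bids 3 and Owner 5 bids 3.
Truthful bid 13: wins, pays 13, utility 13 - 13 = 0.
Bid 8 instead: wins, pays 8, utility 13 - 8 = 5.
Since 5 > 0, bidding 8 is strictly better here, so truthful bidding is not dominant.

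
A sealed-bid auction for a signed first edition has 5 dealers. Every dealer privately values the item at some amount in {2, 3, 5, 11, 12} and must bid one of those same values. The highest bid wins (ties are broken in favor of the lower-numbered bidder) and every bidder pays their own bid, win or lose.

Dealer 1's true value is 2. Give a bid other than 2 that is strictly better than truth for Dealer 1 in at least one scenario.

Suppose Dealer 2 bids 2, Dealer 3 bids 2, Dealer 4 bids 2 and Dealer 5 bids 3.
Bid 2: loses but pays 2, utility -2.
Bid 3: wins, pays 3, utility 2 - 3 = -1.
So bidding 3 beats truth here (-1 > -2).

3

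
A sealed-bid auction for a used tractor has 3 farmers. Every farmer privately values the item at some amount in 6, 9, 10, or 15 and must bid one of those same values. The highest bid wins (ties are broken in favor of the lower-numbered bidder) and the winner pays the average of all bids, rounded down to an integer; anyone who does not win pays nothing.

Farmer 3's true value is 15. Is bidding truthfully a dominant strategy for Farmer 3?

Consider the case where Farmer 1 bids 6 and Farmer 2 bids 6.
Truthful bid 15: wins, pays 9, utility 15 - 9 = 6.
Bid 9 instead: wins, pays 7, utility 15 - 7 = 8.
Since 8 > 6, bidding 9 is strictly better here, so truthful bidding is not dominant.

No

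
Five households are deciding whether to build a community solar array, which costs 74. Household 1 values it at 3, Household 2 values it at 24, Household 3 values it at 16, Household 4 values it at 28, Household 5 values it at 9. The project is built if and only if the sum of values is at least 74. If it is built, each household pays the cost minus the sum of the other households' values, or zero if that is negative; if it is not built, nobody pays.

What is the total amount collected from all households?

53

Total value 80 ≥ cost 74, so it is built.
Household 1: others sum to 77; max(0, 74 - 77) = 0.
Household 2: others sum to 56; max(0, 74 - 56) = 18.
Household 3: others sum to 64; max(0, 74 - 64) = 10.
Household 4: others sum to 52; max(0, 74 - 52) = 22.
Household 5: others sum to 71; max(0, 74 - 71) = 3.
Total collected = 0 + 18 + 10 + 22 + 3 = 53.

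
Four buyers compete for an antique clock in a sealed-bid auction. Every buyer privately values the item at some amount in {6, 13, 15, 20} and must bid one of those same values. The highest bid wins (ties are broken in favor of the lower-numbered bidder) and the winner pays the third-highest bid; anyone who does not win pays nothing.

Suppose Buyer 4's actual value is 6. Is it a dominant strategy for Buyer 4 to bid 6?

Yes

Check each profile of the others' bids and compare truth against every alternative bid.
Others bid (6, 6, 6): truth gives 0, best alternative gives 0.
Others bid (6, 6, 13): truth gives 0, best alternative gives 0.
Others bid (6, 6, 15): truth gives 0, best alternative gives 0.
Others bid (6, 6, 20): truth gives 0, best alternative gives 0.
Others bid (6, 13, 6): truth gives 0, best alternative gives 0.
Others bid (6, 13, 13): truth gives 0, best alternative gives 0.
(Remaining 58 profiles checked similarly; truth is weakly best in each.)
In every case the truthful bid is at least as good as any alternative, so it is a dominant strategy.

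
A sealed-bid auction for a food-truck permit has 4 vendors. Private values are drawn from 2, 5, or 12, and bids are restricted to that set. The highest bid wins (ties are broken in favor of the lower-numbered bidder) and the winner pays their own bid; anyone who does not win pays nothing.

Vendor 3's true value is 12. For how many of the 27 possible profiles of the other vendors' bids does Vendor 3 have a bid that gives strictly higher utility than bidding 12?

Others bid (2, 2, 2): truth gives 0; bid 5 gives 7 > 0. Violating.
Others bid (2, 2, 5): truth gives 0; bid 5 gives 7 > 0. Violating.
Others bid (2, 2, 12): truth gives 0; no alternative beats it.
Others bid (2, 5, 2): truth gives 0; no alternative beats it.
(Checking all 27 profiles: 2 have a profitable deviation, 25 do not.)

2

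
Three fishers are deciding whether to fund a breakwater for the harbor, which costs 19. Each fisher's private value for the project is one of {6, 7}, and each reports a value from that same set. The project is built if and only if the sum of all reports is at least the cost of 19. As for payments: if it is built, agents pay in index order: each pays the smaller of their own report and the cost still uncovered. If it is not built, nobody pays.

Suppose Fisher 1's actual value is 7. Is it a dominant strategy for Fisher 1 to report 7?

Consider the case where Fisher 2 reports 6 and Fisher 3 reports 7.
Truthful report 7: project built, pays 7, utility 7 - 7 = 0.
Report 6 instead: project built, pays 6, utility 7 - 6 = 1.
Since 1 > 0, reporting 6 is strictly better here, so truthful reporting is not dominant.

No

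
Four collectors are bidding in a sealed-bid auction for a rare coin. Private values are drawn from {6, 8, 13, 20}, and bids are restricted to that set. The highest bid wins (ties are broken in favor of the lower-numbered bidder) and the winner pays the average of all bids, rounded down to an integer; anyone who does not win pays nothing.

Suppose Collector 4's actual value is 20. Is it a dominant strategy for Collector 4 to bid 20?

Consider the case where Collector 1 bids 6, Collector 2 bids 6 and Collector 3 bids 6.
Truthful bid 20: wins, pays 9, utility 20 - 9 = 11.
Bid 8 instead: wins, pays 6, utility 20 - 6 = 14.
Since 14 > 11, bidding 8 is strictly better here, so truthful bidding is not dominant.

No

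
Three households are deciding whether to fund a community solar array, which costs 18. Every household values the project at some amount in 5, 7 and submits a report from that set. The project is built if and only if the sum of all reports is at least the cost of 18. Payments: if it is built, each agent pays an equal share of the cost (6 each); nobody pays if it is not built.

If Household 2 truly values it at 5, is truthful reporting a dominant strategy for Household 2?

Yes

Check each profile of the others' reports and compare truth against every alternative report.
Others report (5, 7): truth gives 0, best alternative gives -1.
Others report (7, 5): truth gives 0, best alternative gives -1.
Others report (7, 7): truth gives -1, best alternative gives -1.
Others report (5, 5): truth gives 0, best alternative gives 0.
In every case the truthful report is at least as good as any alternative, so it is a dominant strategy.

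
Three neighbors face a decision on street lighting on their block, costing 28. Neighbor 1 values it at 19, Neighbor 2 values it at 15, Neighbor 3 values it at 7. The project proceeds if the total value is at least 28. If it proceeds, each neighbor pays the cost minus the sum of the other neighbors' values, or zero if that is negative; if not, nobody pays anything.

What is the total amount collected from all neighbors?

Total value 41 ≥ cost 28, so it is built.
Neighbor 1: others sum to 22; max(0, 28 - 22) = 6.
Neighbor 2: others sum to 26; max(0, 28 - 26) = 2.
Neighbor 3: others sum to 34; max(0, 28 - 34) = 0.
Total collected = 6 + 2 + 0 = 8.

8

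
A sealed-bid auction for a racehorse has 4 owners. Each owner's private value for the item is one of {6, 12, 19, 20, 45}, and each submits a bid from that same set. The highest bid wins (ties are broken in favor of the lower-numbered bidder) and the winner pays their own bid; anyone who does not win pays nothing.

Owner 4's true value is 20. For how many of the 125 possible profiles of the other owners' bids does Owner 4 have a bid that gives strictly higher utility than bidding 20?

8

Others bid (6, 6, 6): truth gives 0; bid 12 gives 8 > 0. Violating.
Others bid (6, 6, 12): truth gives 0; bid 19 gives 1 > 0. Violating.
Others bid (6, 12, 6): truth gives 0; bid 19 gives 1 > 0. Violating.
Others bid (6, 12, 12): truth gives 0; bid 19 gives 1 > 0. Violating.
Others bid (6, 6, 19): truth gives 0; no alternative beats it.
Others bid (6, 6, 20): truth gives 0; no alternative beats it.
(Checking all 125 profiles: 8 have a profitable deviation, 117 do not.)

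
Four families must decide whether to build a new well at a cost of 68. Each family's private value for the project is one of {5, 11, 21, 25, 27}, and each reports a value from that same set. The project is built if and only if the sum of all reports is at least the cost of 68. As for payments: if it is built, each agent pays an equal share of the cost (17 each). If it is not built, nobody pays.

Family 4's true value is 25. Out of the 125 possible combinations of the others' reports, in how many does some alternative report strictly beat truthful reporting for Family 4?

Others report (5, 11, 25): truth gives 0; report 27 gives 8 > 0. Violating.
Others report (5, 25, 11): truth gives 0; report 27 gives 8 > 0. Violating.
Others report (11, 5, 25): truth gives 0; report 27 gives 8 > 0. Violating.
Others report (11, 25, 5): truth gives 0; report 27 gives 8 > 0. Violating.
Others report (5, 5, 5): truth gives 0; no alternative beats it.
Others report (5, 5, 11): truth gives 0; no alternative beats it.
(Checking all 125 profiles: 6 have a profitable deviation, 119 do not.)

6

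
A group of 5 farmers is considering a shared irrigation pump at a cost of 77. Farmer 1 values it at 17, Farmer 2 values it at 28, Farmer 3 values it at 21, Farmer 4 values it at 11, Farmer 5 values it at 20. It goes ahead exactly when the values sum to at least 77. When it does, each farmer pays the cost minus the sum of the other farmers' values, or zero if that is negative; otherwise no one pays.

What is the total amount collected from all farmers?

9

Total value 97 ≥ cost 77, so it is built.
Farmer 1: others sum to 80; max(0, 77 - 80) = 0.
Farmer 2: others sum to 69; max(0, 77 - 69) = 8.
Farmer 3: others sum to 76; max(0, 77 - 76) = 1.
Farmer 4: others sum to 86; max(0, 77 - 86) = 0.
Farmer 5: others sum to 77; max(0, 77 - 77) = 0.
Total collected = 0 + 8 + 1 + 0 + 0 = 9.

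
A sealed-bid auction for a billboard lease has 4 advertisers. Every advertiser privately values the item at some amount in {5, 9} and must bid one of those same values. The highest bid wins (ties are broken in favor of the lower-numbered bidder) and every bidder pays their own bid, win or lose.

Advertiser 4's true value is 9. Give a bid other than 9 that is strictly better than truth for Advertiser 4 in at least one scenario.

Suppose Advertiser 1 bids 5, Advertiser 2 bids 5 and Advertiser 3 bids 9.
Bid 9: loses but pays 9, utility -9.
Bid 5: loses but pays 5, utility -5.
So bidding 5 beats truth here (-5 > -9).

5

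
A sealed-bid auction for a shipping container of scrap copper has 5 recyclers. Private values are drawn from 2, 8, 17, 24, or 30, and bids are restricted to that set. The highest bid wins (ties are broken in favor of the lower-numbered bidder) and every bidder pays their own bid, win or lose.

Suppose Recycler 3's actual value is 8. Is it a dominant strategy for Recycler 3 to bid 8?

No

Consider the case where Recycler 1 bids 2, Recycler 2 bids 2, Recycler 4 bids 2 and Recycler 5 bids 17.
Truthful bid 8: loses but pays 8, utility -8.
Bid 2 instead: loses but pays 2, utility -2.
Since -2 > -8, bidding 2 is strictly better here, so truthful bidding is not dominant.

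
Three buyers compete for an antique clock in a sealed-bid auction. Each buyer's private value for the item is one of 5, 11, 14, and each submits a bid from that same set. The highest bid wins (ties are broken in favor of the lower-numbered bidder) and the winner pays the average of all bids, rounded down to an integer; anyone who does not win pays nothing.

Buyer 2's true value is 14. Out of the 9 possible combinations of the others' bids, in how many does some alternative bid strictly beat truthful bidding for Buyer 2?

2

Others bid (5, 5): truth gives 6; bid 11 gives 7 > 6. Violating.
Others bid (5, 11): truth gives 4; bid 11 gives 5 > 4. Violating.
Others bid (5, 14): truth gives 3; no alternative beats it.
Others bid (11, 5): truth gives 4; no alternative beats it.
(Checking all 9 profiles: 2 have a profitable deviation, 7 do not.)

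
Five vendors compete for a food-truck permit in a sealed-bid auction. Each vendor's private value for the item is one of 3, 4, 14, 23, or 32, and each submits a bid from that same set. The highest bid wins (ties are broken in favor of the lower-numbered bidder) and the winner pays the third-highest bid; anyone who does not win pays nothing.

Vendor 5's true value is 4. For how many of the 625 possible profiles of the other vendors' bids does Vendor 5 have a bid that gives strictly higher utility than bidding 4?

Others bid (3, 3, 3, 4): truth gives 0; bid 14 gives 1 > 0. Violating.
Others bid (3, 3, 3, 14): truth gives 0; bid 23 gives 1 > 0. Violating.
Others bid (3, 3, 3, 23): truth gives 0; bid 32 gives 1 > 0. Violating.
Others bid (3, 3, 4, 3): truth gives 0; bid 14 gives 1 > 0. Violating.
Others bid (3, 3, 3, 3): truth gives 1; no alternative beats it.
Others bid (3, 3, 3, 32): truth gives 0; no alternative beats it.
(Checking all 625 profiles: 12 have a profitable deviation, 613 do not.)

12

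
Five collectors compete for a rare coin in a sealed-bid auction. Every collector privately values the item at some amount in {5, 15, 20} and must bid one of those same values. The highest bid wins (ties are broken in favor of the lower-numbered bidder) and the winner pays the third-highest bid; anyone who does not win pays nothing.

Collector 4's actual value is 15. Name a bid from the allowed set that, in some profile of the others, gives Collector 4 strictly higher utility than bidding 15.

20

Suppose Collector 1 bids 5, Collector 2 bids 5, Collector 3 bids 5 and Collector 5 bids 20.
Bid 15: loses, pays 0, utility 0.
Bid 20: wins, pays 5, utility 15 - 5 = 10.
So bidding 20 beats truth here (10 > 0).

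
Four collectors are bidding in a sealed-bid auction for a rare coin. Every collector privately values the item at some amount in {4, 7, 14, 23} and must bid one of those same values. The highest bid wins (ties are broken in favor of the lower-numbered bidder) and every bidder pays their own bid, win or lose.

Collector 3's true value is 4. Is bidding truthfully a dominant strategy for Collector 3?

No

Consider the case where Collector 1 bids 4, Collector 2 bids 4 and Collector 4 bids 4.
Truthful bid 4: loses but pays 4, utility -4.
Bid 7 instead: wins, pays 7, utility 4 - 7 = -3.
Since -3 > -4, bidding 7 is strictly better here, so truthful bidding is not dominant.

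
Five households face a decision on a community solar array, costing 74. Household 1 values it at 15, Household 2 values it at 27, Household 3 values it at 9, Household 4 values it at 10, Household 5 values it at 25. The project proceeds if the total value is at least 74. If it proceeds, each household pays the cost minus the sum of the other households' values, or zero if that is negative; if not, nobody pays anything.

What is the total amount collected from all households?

Total value 86 ≥ cost 74, so it is built.
Household 1: others sum to 71; max(0, 74 - 71) = 3.
Household 2: others sum to 59; max(0, 74 - 59) = 15.
Household 3: others sum to 77; max(0, 74 - 77) = 0.
Household 4: others sum to 76; max(0, 74 - 76) = 0.
Household 5: others sum to 61; max(0, 74 - 61) = 13.
Total collected = 3 + 15 + 0 + 0 + 13 = 31.

31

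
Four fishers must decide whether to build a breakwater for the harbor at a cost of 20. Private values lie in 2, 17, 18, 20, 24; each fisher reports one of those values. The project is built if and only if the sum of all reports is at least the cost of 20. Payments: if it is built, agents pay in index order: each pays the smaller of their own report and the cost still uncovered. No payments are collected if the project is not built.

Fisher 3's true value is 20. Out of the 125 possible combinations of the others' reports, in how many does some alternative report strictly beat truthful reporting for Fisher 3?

Others report (2, 2, 17): truth gives 4; report 2 gives 18 > 4. Violating.
Others report (2, 2, 18): truth gives 4; report 2 gives 18 > 4. Violating.
Others report (2, 2, 20): truth gives 4; report 2 gives 18 > 4. Violating.
Others report (2, 2, 24): truth gives 4; report 2 gives 18 > 4. Violating.
Others report (2, 2, 2): truth gives 4; no alternative beats it.
Others report (2, 17, 2): truth gives 19; no alternative beats it.
(Checking all 125 profiles: 4 have a profitable deviation, 121 do not.)

4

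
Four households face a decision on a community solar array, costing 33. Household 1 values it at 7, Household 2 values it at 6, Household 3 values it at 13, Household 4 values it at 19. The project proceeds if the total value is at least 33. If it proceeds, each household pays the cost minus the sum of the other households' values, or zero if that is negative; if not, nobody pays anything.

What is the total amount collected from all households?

8

Total value 45 ≥ cost 33, so it is built.
Household 1: others sum to 38; max(0, 33 - 38) = 0.
Household 2: others sum to 39; max(0, 33 - 39) = 0.
Household 3: others sum to 32; max(0, 33 - 32) = 1.
Household 4: others sum to 26; max(0, 33 - 26) = 7.
Total collected = 0 + 0 + 1 + 7 = 8.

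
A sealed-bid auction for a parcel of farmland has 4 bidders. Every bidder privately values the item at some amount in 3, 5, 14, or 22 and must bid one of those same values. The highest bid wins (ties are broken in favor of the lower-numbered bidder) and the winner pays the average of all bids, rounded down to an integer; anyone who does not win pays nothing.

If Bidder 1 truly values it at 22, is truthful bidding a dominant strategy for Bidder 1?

Consider the case where Bidder 2 bids 3, Bidder 3 bids 3 and Bidder 4 bids 3.
Truthful bid 22: wins, pays 7, utility 22 - 7 = 15.
Bid 3 instead: wins, pays 3, utility 22 - 3 = 19.
Since 19 > 15, bidding 3 is strictly better here, so truthful bidding is not dominant.

No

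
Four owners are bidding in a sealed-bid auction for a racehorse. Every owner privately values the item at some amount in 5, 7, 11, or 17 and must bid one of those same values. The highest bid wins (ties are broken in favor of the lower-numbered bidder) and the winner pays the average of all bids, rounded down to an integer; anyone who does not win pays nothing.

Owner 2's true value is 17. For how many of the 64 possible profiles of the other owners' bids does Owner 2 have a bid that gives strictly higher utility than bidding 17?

Others bid (5, 5, 5): truth gives 9; bid 7 gives 12 > 9. Violating.
Others bid (5, 5, 7): truth gives 9; bid 7 gives 11 > 9. Violating.
Others bid (5, 5, 11): truth gives 8; bid 11 gives 9 > 8. Violating.
Others bid (5, 7, 5): truth gives 9; bid 7 gives 11 > 9. Violating.
Others bid (5, 5, 17): truth gives 6; no alternative beats it.
Others bid (5, 7, 17): truth gives 6; no alternative beats it.
(Checking all 64 profiles: 18 have a profitable deviation, 46 do not.)

18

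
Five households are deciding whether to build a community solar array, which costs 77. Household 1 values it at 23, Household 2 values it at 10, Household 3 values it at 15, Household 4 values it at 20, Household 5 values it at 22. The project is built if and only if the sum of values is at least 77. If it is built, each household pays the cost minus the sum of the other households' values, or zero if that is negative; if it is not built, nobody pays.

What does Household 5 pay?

Total value 90 ≥ cost 77, so the project is built.
The other households' values sum to 68.
Cost minus that sum is 77 - 68 = 9.

9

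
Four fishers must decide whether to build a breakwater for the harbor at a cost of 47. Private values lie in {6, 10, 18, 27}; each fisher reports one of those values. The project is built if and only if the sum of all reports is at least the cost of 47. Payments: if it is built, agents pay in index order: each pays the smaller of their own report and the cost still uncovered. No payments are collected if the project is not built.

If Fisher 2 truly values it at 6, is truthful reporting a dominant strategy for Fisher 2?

Check each profile of the others' reports and compare truth against every alternative report.
Others report (6, 6, 27): truth gives 0, best alternative gives -4.
Others report (6, 10, 27): truth gives 0, best alternative gives -4.
Others report (6, 18, 18): truth gives 0, best alternative gives -4.
Others report (6, 18, 27): truth gives 0, best alternative gives -4.
Others report (6, 27, 6): truth gives 0, best alternative gives -4.
Others report (6, 27, 10): truth gives 0, best alternative gives -4.
(Remaining 58 profiles checked similarly; truth is weakly best in each.)
In every case the truthful report is at least as good as any alternative, so it is a dominant strategy.

Yes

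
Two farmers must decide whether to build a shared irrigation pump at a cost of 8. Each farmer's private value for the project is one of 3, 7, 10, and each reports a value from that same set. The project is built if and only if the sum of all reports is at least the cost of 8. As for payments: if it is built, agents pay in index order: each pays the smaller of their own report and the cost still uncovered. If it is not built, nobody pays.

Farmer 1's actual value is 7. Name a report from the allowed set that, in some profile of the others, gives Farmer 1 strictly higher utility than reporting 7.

3

Suppose Farmer 2 reports 7.
Report 7: project built, pays 7, utility 7 - 7 = 0.
Report 3: project built, pays 3, utility 7 - 3 = 4.
So reporting 3 beats truth here (4 > 0).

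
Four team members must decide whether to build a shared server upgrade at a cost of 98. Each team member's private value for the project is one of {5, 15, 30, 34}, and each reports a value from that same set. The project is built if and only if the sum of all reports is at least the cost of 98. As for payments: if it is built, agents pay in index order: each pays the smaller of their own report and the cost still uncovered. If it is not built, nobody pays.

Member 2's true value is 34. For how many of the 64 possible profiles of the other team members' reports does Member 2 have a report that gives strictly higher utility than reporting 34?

29

Others report (5, 30, 34): truth gives 0; report 30 gives 4 > 0. Violating.
Others report (5, 34, 30): truth gives 0; report 30 gives 4 > 0. Violating.
Others report (5, 34, 34): truth gives 0; report 30 gives 4 > 0. Violating.
Others report (15, 30, 30): truth gives 0; report 30 gives 4 > 0. Violating.
Others report (5, 5, 5): truth gives 0; no alternative beats it.
Others report (5, 5, 15): truth gives 0; no alternative beats it.
(Checking all 64 profiles: 29 have a profitable deviation, 35 do not.)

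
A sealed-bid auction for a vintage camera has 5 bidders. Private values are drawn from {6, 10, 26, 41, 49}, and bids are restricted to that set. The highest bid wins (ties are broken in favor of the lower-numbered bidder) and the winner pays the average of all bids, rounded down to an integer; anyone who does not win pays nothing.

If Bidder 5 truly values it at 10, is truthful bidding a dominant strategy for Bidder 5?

Check each profile of the others' bids and compare truth against every alternative bid.
Others bid (6, 6, 6, 6): truth gives 4, best alternative gives 0.
Others bid (6, 6, 6, 10): truth gives 0, best alternative gives 0.
Others bid (6, 6, 6, 26): truth gives 0, best alternative gives 0.
Others bid (6, 6, 6, 41): truth gives 0, best alternative gives 0.
Others bid (6, 6, 6, 49): truth gives 0, best alternative gives 0.
Others bid (6, 6, 10, 6): truth gives 0, best alternative gives 0.
(Remaining 619 profiles checked similarly; truth is weakly best in each.)
In every case the truthful bid is at least as good as any alternative, so it is a dominant strategy.

Yes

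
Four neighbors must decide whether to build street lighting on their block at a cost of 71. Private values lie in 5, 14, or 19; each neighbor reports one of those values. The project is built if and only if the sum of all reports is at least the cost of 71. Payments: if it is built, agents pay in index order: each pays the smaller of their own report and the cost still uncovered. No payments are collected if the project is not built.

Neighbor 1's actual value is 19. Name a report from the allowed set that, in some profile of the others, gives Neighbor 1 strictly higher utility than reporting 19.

Suppose Neighbor 2 reports 19, Neighbor 3 reports 19 and Neighbor 4 reports 19.
Report 19: project built, pays 19, utility 19 - 19 = 0.
Report 14: project built, pays 14, utility 19 - 14 = 5.
So reporting 14 beats truth here (5 > 0).

14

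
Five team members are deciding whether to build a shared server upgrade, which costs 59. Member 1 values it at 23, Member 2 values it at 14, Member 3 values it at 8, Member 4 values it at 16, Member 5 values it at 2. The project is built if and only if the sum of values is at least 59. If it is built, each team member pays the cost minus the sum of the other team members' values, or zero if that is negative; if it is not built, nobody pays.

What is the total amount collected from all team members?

45

Total value 63 ≥ cost 59, so it is built.
Member 1: others sum to 40; max(0, 59 - 40) = 19.
Member 2: others sum to 49; max(0, 59 - 49) = 10.
Member 3: others sum to 55; max(0, 59 - 55) = 4.
Member 4: others sum to 47; max(0, 59 - 47) = 12.
Member 5: others sum to 61; max(0, 59 - 61) = 0.
Total collected = 19 + 10 + 4 + 12 + 0 = 45.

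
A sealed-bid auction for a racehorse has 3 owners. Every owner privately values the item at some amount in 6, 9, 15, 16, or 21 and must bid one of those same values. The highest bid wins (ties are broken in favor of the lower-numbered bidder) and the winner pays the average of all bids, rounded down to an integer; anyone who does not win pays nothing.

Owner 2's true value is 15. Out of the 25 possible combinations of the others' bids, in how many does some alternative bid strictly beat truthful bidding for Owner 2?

Others bid (6, 6): truth gives 6; bid 9 gives 8 > 6. Violating.
Others bid (6, 9): truth gives 5; bid 9 gives 7 > 5. Violating.
Others bid (6, 16): truth gives 0; bid 16 gives 3 > 0. Violating.
Others bid (9, 16): truth gives 0; bid 16 gives 2 > 0. Violating.
Others bid (6, 15): truth gives 3; no alternative beats it.
Others bid (6, 21): truth gives 0; no alternative beats it.
(Checking all 25 profiles: 7 have a profitable deviation, 18 do not.)

7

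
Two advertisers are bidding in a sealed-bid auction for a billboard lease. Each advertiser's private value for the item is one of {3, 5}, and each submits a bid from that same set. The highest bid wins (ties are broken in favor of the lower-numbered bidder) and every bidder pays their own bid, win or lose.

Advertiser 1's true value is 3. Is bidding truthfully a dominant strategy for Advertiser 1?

Consider the case where Advertiser 2 bids 5.
Truthful bid 3: loses but pays 3, utility -3.
Bid 5 instead: wins, pays 5, utility 3 - 5 = -2.
Since -2 > -3, bidding 5 is strictly better here, so truthful bidding is not dominant.

No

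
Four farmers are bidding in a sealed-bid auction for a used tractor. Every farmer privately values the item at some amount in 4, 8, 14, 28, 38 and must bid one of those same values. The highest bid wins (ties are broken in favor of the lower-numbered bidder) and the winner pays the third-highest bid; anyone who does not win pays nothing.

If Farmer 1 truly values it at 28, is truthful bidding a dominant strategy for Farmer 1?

No

Consider the case where Farmer 2 bids 4, Farmer 3 bids 4 and Farmer 4 bids 38.
Truthful bid 28: loses, pays 0, utility 0.
Bid 38 instead: wins, pays 4, utility 28 - 4 = 24.
Since 24 > 0, bidding 38 is strictly better here, so truthful bidding is not dominant.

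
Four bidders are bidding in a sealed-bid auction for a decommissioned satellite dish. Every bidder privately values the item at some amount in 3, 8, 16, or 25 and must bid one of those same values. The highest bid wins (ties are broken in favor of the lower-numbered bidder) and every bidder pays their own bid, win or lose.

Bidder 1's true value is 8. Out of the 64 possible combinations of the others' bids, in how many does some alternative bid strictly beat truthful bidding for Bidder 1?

Others bid (3, 3, 3): truth gives 0; bid 3 gives 5 > 0. Violating.
Others bid (3, 3, 16): truth gives -8; bid 3 gives -3 > -8. Violating.
Others bid (3, 3, 25): truth gives -8; bid 3 gives -3 > -8. Violating.
Others bid (3, 8, 16): truth gives -8; bid 3 gives -3 > -8. Violating.
Others bid (3, 3, 8): truth gives 0; no alternative beats it.
Others bid (3, 8, 3): truth gives 0; no alternative beats it.
(Checking all 64 profiles: 57 have a profitable deviation, 7 do not.)

57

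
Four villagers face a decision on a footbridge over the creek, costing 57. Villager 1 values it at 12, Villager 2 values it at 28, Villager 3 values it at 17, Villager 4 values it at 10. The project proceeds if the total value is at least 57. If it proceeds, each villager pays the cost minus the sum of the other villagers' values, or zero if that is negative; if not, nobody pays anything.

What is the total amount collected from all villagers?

Total value 67 ≥ cost 57, so it is built.
Villager 1: others sum to 55; max(0, 57 - 55) = 2.
Villager 2: others sum to 39; max(0, 57 - 39) = 18.
Villager 3: others sum to 50; max(0, 57 - 50) = 7.
Villager 4: others sum to 57; max(0, 57 - 57) = 0.
Total collected = 2 + 18 + 7 + 0 = 27.

27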